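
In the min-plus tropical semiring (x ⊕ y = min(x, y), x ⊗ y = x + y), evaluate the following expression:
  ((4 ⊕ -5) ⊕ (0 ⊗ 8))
((4 ⊕ -5) ⊕ (0 ⊗ 8)) = -5

Expand innermost to outermost. Recall ⊕ takes the minimum of its arguments and ⊗ takes their sum. Working out the expression ((4 ⊕ -5) ⊕ (0 ⊗ 8)) gives -5.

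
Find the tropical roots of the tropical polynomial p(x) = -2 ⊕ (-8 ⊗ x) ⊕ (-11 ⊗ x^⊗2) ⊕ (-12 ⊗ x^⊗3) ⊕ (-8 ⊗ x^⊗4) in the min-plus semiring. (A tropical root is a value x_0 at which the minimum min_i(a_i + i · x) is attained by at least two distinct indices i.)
Roots: {-4, 1, 3, 6}

Each tropical root is a break point of the lower envelope of the lines y = a_i + i · x (there are 5 lines, with slopes 0, 1, ..., 4). Only the lines that attain the minimum somewhere contribute to roots; other lines are dominated. Here the surviving (envelope) indices are i = 4, i = 3, i = 2, i = 1, i = 0.
Intersections between consecutive envelope lines give the roots: for adjacent envelope indices i < j the intersection is x = (a_i − a_j) / (j − i). Reading off the sorted break points: {-4, 1, 3, 6}.
Verification: at each break x_0, at least two indices attain the minimum of min_i(a_i + i · x_0).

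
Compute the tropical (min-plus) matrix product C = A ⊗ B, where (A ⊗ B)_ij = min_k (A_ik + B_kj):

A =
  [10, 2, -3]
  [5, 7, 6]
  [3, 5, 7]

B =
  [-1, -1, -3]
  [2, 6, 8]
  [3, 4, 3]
A ⊗ B =
  [0, 1, 0]
  [4, 4, 2]
  [2, 2, 0]

Apply the min-plus product entry-by-entry:
  C[0][0] = min over k of (A[0][0] + B[0][0] = 10 + -1 = 9, A[0][1] + B[1][0] = 2 + 2 = 4, A[0][2] + B[2][0] = -3 + 3 = 0) = 0 (attained at k = 2)
  C[0][1] = min over k of (A[0][0] + B[0][1] = 10 + -1 = 9, A[0][1] + B[1][1] = 2 + 6 = 8, A[0][2] + B[2][1] = -3 + 4 = 1) = 1 (attained at k = 2)
  C[0][2] = min over k of (A[0][0] + B[0][2] = 10 + -3 = 7, A[0][1] + B[1][2] = 2 + 8 = 10, A[0][2] + B[2][2] = -3 + 3 = 0) = 0 (attained at k = 2)
  C[1][0] = min over k of (A[1][0] + B[0][0] = 5 + -1 = 4, A[1][1] + B[1][0] = 7 + 2 = 9, A[1][2] + B[2][0] = 6 + 3 = 9) = 4 (attained at k = 0)
  C[1][1] = min over k of (A[1][0] + B[0][1] = 5 + -1 = 4, A[1][1] + B[1][1] = 7 + 6 = 13, A[1][2] + B[2][1] = 6 + 4 = 10) = 4 (attained at k = 0)
  C[1][2] = min over k of (A[1][0] + B[0][2] = 5 + -3 = 2, A[1][1] + B[1][2] = 7 + 8 = 15, A[1][2] + B[2][2] = 6 + 3 = 9) = 2 (attained at k = 0)
  C[2][0] = min over k of (A[2][0] + B[0][0] = 3 + -1 = 2, A[2][1] + B[1][0] = 5 + 2 = 7, A[2][2] + B[2][0] = 7 + 3 = 10) = 2 (attained at k = 0)
  C[2][1] = min over k of (A[2][0] + B[0][1] = 3 + -1 = 2, A[2][1] + B[1][1] = 5 + 6 = 11, A[2][2] + B[2][1] = 7 + 4 = 11) = 2 (attained at k = 0)
  C[2][2] = min over k of (A[2][0] + B[0][2] = 3 + -3 = 0, A[2][1] + B[1][2] = 5 + 8 = 13, A[2][2] + B[2][2] = 7 + 3 = 10) = 0 (attained at k = 0)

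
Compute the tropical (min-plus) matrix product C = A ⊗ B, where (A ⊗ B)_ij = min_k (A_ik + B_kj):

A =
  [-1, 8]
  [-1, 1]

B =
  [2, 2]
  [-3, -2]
A ⊗ B =
  [1, 1]
  [-2, -1]

Apply the min-plus product entry-by-entry:
  C[0][0] = min over k of (A[0][0] + B[0][0] = -1 + 2 = 1, A[0][1] + B[1][0] = 8 + -3 = 5) = 1 (attained at k = 0)
  C[0][1] = min over k of (A[0][0] + B[0][1] = -1 + 2 = 1, A[0][1] + B[1][1] = 8 + -2 = 6) = 1 (attained at k = 0)
  C[1][0] = min over k of (A[1][0] + B[0][0] = -1 + 2 = 1, A[1][1] + B[1][0] = 1 + -3 = -2) = -2 (attained at k = 1)
  C[1][1] = min over k of (A[1][0] + B[0][1] = -1 + 2 = 1, A[1][1] + B[1][1] = 1 + -2 = -1) = -1 (attained at k = 1)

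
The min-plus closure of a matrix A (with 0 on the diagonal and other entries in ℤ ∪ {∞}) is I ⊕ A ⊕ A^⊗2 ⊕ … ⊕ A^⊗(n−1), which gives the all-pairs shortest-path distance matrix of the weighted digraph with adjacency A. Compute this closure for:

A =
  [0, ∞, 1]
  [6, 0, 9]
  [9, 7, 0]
Closure =
  [0, 8, 1]
  [6, 0, 7]
  [9, 7, 0]

This is the Floyd-Warshall all-pairs shortest-path computation. For each intermediate vertex k = 0, 1, …, 2, update dist[i][j] ← min(dist[i][j], dist[i][k] + dist[k][j]). The final matrix gives, for each (i, j), the minimum total weight of any directed path from i to j (possibly empty when i = j).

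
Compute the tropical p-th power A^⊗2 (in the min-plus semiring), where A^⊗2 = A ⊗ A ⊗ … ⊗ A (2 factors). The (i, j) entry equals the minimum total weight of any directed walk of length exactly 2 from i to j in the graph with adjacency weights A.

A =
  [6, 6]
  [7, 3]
A^⊗2 =
  [12, 9]
  [10, 6]

Each entry (A^⊗2)_ij equals the minimum over all length-2 walks i = v_0 → v_1 → … → v_2 = j of Σ_t A[v_t][v_{t+1}]. For example, for (i, j) = (0, 1) we minimise over 2 possible intermediate vertex sequences; the minimum is 9, attained along the walk 0 → 1 → 1.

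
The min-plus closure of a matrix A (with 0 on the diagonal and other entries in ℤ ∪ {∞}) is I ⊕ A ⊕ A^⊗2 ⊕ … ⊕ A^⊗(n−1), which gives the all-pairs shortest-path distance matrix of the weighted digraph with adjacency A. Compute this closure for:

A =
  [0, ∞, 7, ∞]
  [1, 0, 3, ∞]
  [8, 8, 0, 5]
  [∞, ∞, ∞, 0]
Closure =
  [0, 15, 7, 12]
  [1, 0, 3, 8]
  [8, 8, 0, 5]
  [∞, ∞, ∞, 0]

This is the Floyd-Warshall all-pairs shortest-path computation. For each intermediate vertex k = 0, 1, …, 3, update dist[i][j] ← min(dist[i][j], dist[i][k] + dist[k][j]). The final matrix gives, for each (i, j), the minimum total weight of any directed path from i to j (possibly empty when i = j).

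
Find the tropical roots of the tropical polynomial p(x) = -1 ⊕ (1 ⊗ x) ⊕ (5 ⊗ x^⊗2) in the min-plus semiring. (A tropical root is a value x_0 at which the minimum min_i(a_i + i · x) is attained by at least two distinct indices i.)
Roots: {-4, -2}

Each tropical root is a break point of the lower envelope of the lines y = a_i + i · x (there are 3 lines, with slopes 0, 1, ..., 2). Only the lines that attain the minimum somewhere contribute to roots; other lines are dominated. Here the surviving (envelope) indices are i = 2, i = 1, i = 0.
Intersections between consecutive envelope lines give the roots: for adjacent envelope indices i < j the intersection is x = (a_i − a_j) / (j − i). Reading off the sorted break points: {-4, -2}.
Verification: at each break x_0, at least two indices attain the minimum of min_i(a_i + i · x_0).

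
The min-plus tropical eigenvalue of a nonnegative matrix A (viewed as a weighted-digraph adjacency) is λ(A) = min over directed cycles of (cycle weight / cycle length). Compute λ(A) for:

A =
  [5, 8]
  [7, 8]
λ(A) = 5

Enumerate directed cycles and compute their means (weight / length). Sample:
  cycle 0 → 0: weight = 5, length = 1, mean = 5/1 ≈ 5.000
  cycle 1 → 1: weight = 8, length = 1, mean = 8/1 ≈ 8.000
  cycle 0 → 1 → 0: weight = 15, length = 2, mean = 15/2 ≈ 7.500
  cycle 1 → 0 → 1: weight = 15, length = 2, mean = 15/2 ≈ 7.500
Minimum mean = 5.000, attained e.g. along the cycle 0 → 0 with weight 5 and length 1. So λ(A) = 5/1 = 5.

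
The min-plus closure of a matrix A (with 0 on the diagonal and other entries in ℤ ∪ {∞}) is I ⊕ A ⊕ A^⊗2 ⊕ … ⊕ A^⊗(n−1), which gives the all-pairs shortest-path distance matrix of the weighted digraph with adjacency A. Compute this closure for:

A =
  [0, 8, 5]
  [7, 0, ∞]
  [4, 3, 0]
Closure =
  [0, 8, 5]
  [7, 0, 12]
  [4, 3, 0]

This is the Floyd-Warshall all-pairs shortest-path computation. For each intermediate vertex k = 0, 1, …, 2, update dist[i][j] ← min(dist[i][j], dist[i][k] + dist[k][j]). The final matrix gives, for each (i, j), the minimum total weight of any directed path from i to j (possibly empty when i = j).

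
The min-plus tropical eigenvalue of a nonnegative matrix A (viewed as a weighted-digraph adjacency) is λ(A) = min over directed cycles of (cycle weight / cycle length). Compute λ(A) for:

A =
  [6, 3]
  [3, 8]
λ(A) = 3

Enumerate directed cycles and compute their means (weight / length). Sample:
  cycle 0 → 0: weight = 6, length = 1, mean = 6/1 ≈ 6.000
  cycle 1 → 1: weight = 8, length = 1, mean = 8/1 ≈ 8.000
  cycle 0 → 1 → 0: weight = 6, length = 2, mean = 6/2 ≈ 3.000
  cycle 1 → 0 → 1: weight = 6, length = 2, mean = 6/2 ≈ 3.000
Minimum mean = 3.000, attained e.g. along the cycle 0 → 1 → 0 with weight 6 and length 2. So λ(A) = 6/2 = 3.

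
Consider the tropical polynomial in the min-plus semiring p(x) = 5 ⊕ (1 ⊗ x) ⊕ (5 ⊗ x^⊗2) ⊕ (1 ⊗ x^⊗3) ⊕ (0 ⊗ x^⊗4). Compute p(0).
p(0) = 0

A tropical monomial a ⊗ x^⊗i evaluates to a + i · x. Evaluating each term at x = 0:
  Term 0 contributes 5 + 0 · 0 = 5
  Term 1 contributes 1 + 1 · 0 = 1
  Term 2 contributes 5 + 2 · 0 = 5
  Term 3 contributes 1 + 3 · 0 = 1
  Term 4 contributes 0 + 4 · 0 = 0
p(0) = ⊕ of these = min[5, 1, 5, 1, 0] = 0.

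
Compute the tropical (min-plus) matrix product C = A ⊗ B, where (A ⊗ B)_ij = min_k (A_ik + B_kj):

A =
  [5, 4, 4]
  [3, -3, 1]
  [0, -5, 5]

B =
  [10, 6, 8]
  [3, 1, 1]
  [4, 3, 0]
A ⊗ B =
  [7, 5, 4]
  [0, -2, -2]
  [-2, -4, -4]

Apply the min-plus product entry-by-entry:
  C[0][0] = min over k of (A[0][0] + B[0][0] = 5 + 10 = 15, A[0][1] + B[1][0] = 4 + 3 = 7, A[0][2] + B[2][0] = 4 + 4 = 8) = 7 (attained at k = 1)
  C[0][1] = min over k of (A[0][0] + B[0][1] = 5 + 6 = 11, A[0][1] + B[1][1] = 4 + 1 = 5, A[0][2] + B[2][1] = 4 + 3 = 7) = 5 (attained at k = 1)
  C[0][2] = min over k of (A[0][0] + B[0][2] = 5 + 8 = 13, A[0][1] + B[1][2] = 4 + 1 = 5, A[0][2] + B[2][2] = 4 + 0 = 4) = 4 (attained at k = 2)
  C[1][0] = min over k of (A[1][0] + B[0][0] = 3 + 10 = 13, A[1][1] + B[1][0] = -3 + 3 = 0, A[1][2] + B[2][0] = 1 + 4 = 5) = 0 (attained at k = 1)
  C[1][1] = min over k of (A[1][0] + B[0][1] = 3 + 6 = 9, A[1][1] + B[1][1] = -3 + 1 = -2, A[1][2] + B[2][1] = 1 + 3 = 4) = -2 (attained at k = 1)
  C[1][2] = min over k of (A[1][0] + B[0][2] = 3 + 8 = 11, A[1][1] + B[1][2] = -3 + 1 = -2, A[1][2] + B[2][2] = 1 + 0 = 1) = -2 (attained at k = 1)
  C[2][0] = min over k of (A[2][0] + B[0][0] = 0 + 10 = 10, A[2][1] + B[1][0] = -5 + 3 = -2, A[2][2] + B[2][0] = 5 + 4 = 9) = -2 (attained at k = 1)
  C[2][1] = min over k of (A[2][0] + B[0][1] = 0 + 6 = 6, A[2][1] + B[1][1] = -5 + 1 = -4, A[2][2] + B[2][1] = 5 + 3 = 8) = -4 (attained at k = 1)
  C[2][2] = min over k of (A[2][0] + B[0][2] = 0 + 8 = 8, A[2][1] + B[1][2] = -5 + 1 = -4, A[2][2] + B[2][2] = 5 + 0 = 5) = -4 (attained at k = 1)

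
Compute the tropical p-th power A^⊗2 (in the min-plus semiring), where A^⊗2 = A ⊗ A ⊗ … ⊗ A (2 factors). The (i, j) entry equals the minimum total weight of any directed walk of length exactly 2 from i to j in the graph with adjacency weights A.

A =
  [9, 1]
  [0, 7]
A^⊗2 =
  [1, 8]
  [7, 1]

Each entry (A^⊗2)_ij equals the minimum over all length-2 walks i = v_0 → v_1 → … → v_2 = j of Σ_t A[v_t][v_{t+1}]. For example, for (i, j) = (0, 1) we minimise over 2 possible intermediate vertex sequences; the minimum is 8, attained along the walk 0 → 1 → 1.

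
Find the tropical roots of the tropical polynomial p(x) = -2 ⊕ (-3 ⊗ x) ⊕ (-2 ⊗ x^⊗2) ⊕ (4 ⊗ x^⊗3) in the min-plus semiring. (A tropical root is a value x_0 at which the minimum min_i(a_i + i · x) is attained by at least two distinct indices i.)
Roots: {-6, -1, 1}

Each tropical root is a break point of the lower envelope of the lines y = a_i + i · x (there are 4 lines, with slopes 0, 1, ..., 3). Only the lines that attain the minimum somewhere contribute to roots; other lines are dominated. Here the surviving (envelope) indices are i = 3, i = 2, i = 1, i = 0.
Intersections between consecutive envelope lines give the roots: for adjacent envelope indices i < j the intersection is x = (a_i − a_j) / (j − i). Reading off the sorted break points: {-6, -1, 1}.
Verification: at each break x_0, at least two indices attain the minimum of min_i(a_i + i · x_0).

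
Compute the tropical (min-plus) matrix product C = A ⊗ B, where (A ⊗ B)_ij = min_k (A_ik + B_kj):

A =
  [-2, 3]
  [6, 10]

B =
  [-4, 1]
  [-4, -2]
A ⊗ B =
  [-6, -1]
  [2, 7]

Apply the min-plus product entry-by-entry:
  C[0][0] = min over k of (A[0][0] + B[0][0] = -2 + -4 = -6, A[0][1] + B[1][0] = 3 + -4 = -1) = -6 (attained at k = 0)
  C[0][1] = min over k of (A[0][0] + B[0][1] = -2 + 1 = -1, A[0][1] + B[1][1] = 3 + -2 = 1) = -1 (attained at k = 0)
  C[1][0] = min over k of (A[1][0] + B[0][0] = 6 + -4 = 2, A[1][1] + B[1][0] = 10 + -4 = 6) = 2 (attained at k = 0)
  C[1][1] = min over k of (A[1][0] + B[0][1] = 6 + 1 = 7, A[1][1] + B[1][1] = 10 + -2 = 8) = 7 (attained at k = 0)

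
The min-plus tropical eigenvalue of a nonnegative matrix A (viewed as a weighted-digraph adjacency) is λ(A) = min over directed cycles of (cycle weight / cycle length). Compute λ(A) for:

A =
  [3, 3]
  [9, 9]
λ(A) = 3

Enumerate directed cycles and compute their means (weight / length). Sample:
  cycle 0 → 0: weight = 3, length = 1, mean = 3/1 ≈ 3.000
  cycle 1 → 1: weight = 9, length = 1, mean = 9/1 ≈ 9.000
  cycle 0 → 1 → 0: weight = 12, length = 2, mean = 12/2 ≈ 6.000
  cycle 1 → 0 → 1: weight = 12, length = 2, mean = 12/2 ≈ 6.000
Minimum mean = 3.000, attained e.g. along the cycle 0 → 0 with weight 3 and length 1. So λ(A) = 3/1 = 3.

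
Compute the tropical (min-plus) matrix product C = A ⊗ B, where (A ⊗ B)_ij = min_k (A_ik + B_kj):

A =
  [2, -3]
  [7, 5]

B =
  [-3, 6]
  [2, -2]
A ⊗ B =
  [-1, -5]
  [4, 3]

Apply the min-plus product entry-by-entry:
  C[0][0] = min over k of (A[0][0] + B[0][0] = 2 + -3 = -1, A[0][1] + B[1][0] = -3 + 2 = -1) = -1 (attained at k = 0)
  C[0][1] = min over k of (A[0][0] + B[0][1] = 2 + 6 = 8, A[0][1] + B[1][1] = -3 + -2 = -5) = -5 (attained at k = 1)
  C[1][0] = min over k of (A[1][0] + B[0][0] = 7 + -3 = 4, A[1][1] + B[1][0] = 5 + 2 = 7) = 4 (attained at k = 0)
  C[1][1] = min over k of (A[1][0] + B[0][1] = 7 + 6 = 13, A[1][1] + B[1][1] = 5 + -2 = 3) = 3 (attained at k = 1)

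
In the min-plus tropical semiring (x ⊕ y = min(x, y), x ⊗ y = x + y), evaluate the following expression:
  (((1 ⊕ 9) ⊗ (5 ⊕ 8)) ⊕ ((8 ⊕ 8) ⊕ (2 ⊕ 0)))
(((1 ⊕ 9) ⊗ (5 ⊕ 8)) ⊕ ((8 ⊕ 8) ⊕ (2 ⊕ 0))) = 0

Expand innermost to outermost. Recall ⊕ takes the minimum of its arguments and ⊗ takes their sum. Working out the expression (((1 ⊕ 9) ⊗ (5 ⊕ 8)) ⊕ ((8 ⊕ 8) ⊕ (2 ⊕ 0))) gives 0.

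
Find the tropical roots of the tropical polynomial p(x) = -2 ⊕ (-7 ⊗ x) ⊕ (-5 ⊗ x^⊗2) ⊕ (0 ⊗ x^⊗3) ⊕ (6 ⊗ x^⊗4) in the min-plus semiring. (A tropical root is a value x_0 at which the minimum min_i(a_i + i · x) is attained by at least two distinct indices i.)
Roots: {-6, -5, -2, 5}

Each tropical root is a break point of the lower envelope of the lines y = a_i + i · x (there are 5 lines, with slopes 0, 1, ..., 4). Only the lines that attain the minimum somewhere contribute to roots; other lines are dominated. Here the surviving (envelope) indices are i = 4, i = 3, i = 2, i = 1, i = 0.
Intersections between consecutive envelope lines give the roots: for adjacent envelope indices i < j the intersection is x = (a_i − a_j) / (j − i). Reading off the sorted break points: {-6, -5, -2, 5}.
Verification: at each break x_0, at least two indices attain the minimum of min_i(a_i + i · x_0).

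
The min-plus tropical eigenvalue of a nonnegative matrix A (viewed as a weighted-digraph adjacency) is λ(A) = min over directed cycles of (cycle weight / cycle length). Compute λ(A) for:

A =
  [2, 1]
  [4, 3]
λ(A) = 2

Enumerate directed cycles and compute their means (weight / length). Sample:
  cycle 0 → 0: weight = 2, length = 1, mean = 2/1 ≈ 2.000
  cycle 1 → 1: weight = 3, length = 1, mean = 3/1 ≈ 3.000
  cycle 0 → 1 → 0: weight = 5, length = 2, mean = 5/2 ≈ 2.500
  cycle 1 → 0 → 1: weight = 5, length = 2, mean = 5/2 ≈ 2.500
Minimum mean = 2.000, attained e.g. along the cycle 0 → 0 with weight 2 and length 1. So λ(A) = 2/1 = 2.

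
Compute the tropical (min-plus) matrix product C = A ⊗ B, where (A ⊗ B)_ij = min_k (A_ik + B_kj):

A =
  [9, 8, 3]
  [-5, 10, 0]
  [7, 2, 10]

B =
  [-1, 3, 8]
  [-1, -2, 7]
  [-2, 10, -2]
A ⊗ B =
  [1, 6, 1]
  [-6, -2, -2]
  [1, 0, 8]

Apply the min-plus product entry-by-entry:
  C[0][0] = min over k of (A[0][0] + B[0][0] = 9 + -1 = 8, A[0][1] + B[1][0] = 8 + -1 = 7, A[0][2] + B[2][0] = 3 + -2 = 1) = 1 (attained at k = 2)
  C[0][1] = min over k of (A[0][0] + B[0][1] = 9 + 3 = 12, A[0][1] + B[1][1] = 8 + -2 = 6, A[0][2] + B[2][1] = 3 + 10 = 13) = 6 (attained at k = 1)
  C[0][2] = min over k of (A[0][0] + B[0][2] = 9 + 8 = 17, A[0][1] + B[1][2] = 8 + 7 = 15, A[0][2] + B[2][2] = 3 + -2 = 1) = 1 (attained at k = 2)
  C[1][0] = min over k of (A[1][0] + B[0][0] = -5 + -1 = -6, A[1][1] + B[1][0] = 10 + -1 = 9, A[1][2] + B[2][0] = 0 + -2 = -2) = -6 (attained at k = 0)
  C[1][1] = min over k of (A[1][0] + B[0][1] = -5 + 3 = -2, A[1][1] + B[1][1] = 10 + -2 = 8, A[1][2] + B[2][1] = 0 + 10 = 10) = -2 (attained at k = 0)
  C[1][2] = min over k of (A[1][0] + B[0][2] = -5 + 8 = 3, A[1][1] + B[1][2] = 10 + 7 = 17, A[1][2] + B[2][2] = 0 + -2 = -2) = -2 (attained at k = 2)
  C[2][0] = min over k of (A[2][0] + B[0][0] = 7 + -1 = 6, A[2][1] + B[1][0] = 2 + -1 = 1, A[2][2] + B[2][0] = 10 + -2 = 8) = 1 (attained at k = 1)
  C[2][1] = min over k of (A[2][0] + B[0][1] = 7 + 3 = 10, A[2][1] + B[1][1] = 2 + -2 = 0, A[2][2] + B[2][1] = 10 + 10 = 20) = 0 (attained at k = 1)
  C[2][2] = min over k of (A[2][0] + B[0][2] = 7 + 8 = 15, A[2][1] + B[1][2] = 2 + 7 = 9, A[2][2] + B[2][2] = 10 + -2 = 8) = 8 (attained at k = 2)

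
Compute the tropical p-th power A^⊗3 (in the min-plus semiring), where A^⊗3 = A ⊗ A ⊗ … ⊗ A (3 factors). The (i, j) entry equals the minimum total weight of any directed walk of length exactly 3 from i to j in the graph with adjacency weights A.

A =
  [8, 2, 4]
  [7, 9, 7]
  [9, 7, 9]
A^⊗3 =
  [17, 11, 13]
  [16, 17, 16]
  [18, 16, 18]

Each entry (A^⊗3)_ij equals the minimum over all length-3 walks i = v_0 → v_1 → … → v_3 = j of Σ_t A[v_t][v_{t+1}]. For example, for (i, j) = (0, 2) we minimise over 9 possible intermediate vertex sequences; the minimum is 13, attained along the walk 0 → 1 → 0 → 2.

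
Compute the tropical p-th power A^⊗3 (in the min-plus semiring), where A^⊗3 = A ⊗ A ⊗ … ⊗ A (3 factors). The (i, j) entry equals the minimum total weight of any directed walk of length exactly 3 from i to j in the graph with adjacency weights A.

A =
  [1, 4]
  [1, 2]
A^⊗3 =
  [3, 6]
  [3, 6]

Each entry (A^⊗3)_ij equals the minimum over all length-3 walks i = v_0 → v_1 → … → v_3 = j of Σ_t A[v_t][v_{t+1}]. For example, for (i, j) = (0, 1) we minimise over 4 possible intermediate vertex sequences; the minimum is 6, attained along the walk 0 → 0 → 0 → 1.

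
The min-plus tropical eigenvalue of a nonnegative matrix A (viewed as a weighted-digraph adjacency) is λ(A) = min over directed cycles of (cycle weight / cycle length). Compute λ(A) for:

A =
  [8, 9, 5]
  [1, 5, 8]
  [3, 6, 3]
λ(A) = 3

Enumerate directed cycles and compute their means (weight / length). Sample:
  cycle 0 → 0: weight = 8, length = 1, mean = 8/1 ≈ 8.000
  cycle 1 → 1: weight = 5, length = 1, mean = 5/1 ≈ 5.000
  cycle 2 → 2: weight = 3, length = 1, mean = 3/1 ≈ 3.000
  cycle 0 → 1 → 0: weight = 10, length = 2, mean = 10/2 ≈ 5.000
  cycle 0 → 2 → 0: weight = 8, length = 2, mean = 8/2 ≈ 4.000
  cycle 1 → 0 → 1: weight = 10, length = 2, mean = 10/2 ≈ 5.000
Minimum mean = 3.000, attained e.g. along the cycle 2 → 2 with weight 3 and length 1. So λ(A) = 3/1 = 3.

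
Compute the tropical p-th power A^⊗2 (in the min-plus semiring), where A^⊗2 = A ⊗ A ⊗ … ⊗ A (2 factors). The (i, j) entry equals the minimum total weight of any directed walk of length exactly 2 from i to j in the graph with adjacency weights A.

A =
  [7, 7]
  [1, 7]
A^⊗2 =
  [8, 14]
  [8, 8]

Each entry (A^⊗2)_ij equals the minimum over all length-2 walks i = v_0 → v_1 → … → v_2 = j of Σ_t A[v_t][v_{t+1}]. For example, for (i, j) = (0, 1) we minimise over 2 possible intermediate vertex sequences; the minimum is 14, attained along the walk 0 → 0 → 1.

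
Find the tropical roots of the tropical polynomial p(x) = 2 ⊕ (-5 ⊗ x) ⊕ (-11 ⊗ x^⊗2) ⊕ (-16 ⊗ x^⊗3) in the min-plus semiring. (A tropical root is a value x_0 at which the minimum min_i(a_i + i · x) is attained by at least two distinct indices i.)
Roots: {5, 6, 7}

Each tropical root is a break point of the lower envelope of the lines y = a_i + i · x (there are 4 lines, with slopes 0, 1, ..., 3). Only the lines that attain the minimum somewhere contribute to roots; other lines are dominated. Here the surviving (envelope) indices are i = 3, i = 2, i = 1, i = 0.
Intersections between consecutive envelope lines give the roots: for adjacent envelope indices i < j the intersection is x = (a_i − a_j) / (j − i). Reading off the sorted break points: {5, 6, 7}.
Verification: at each break x_0, at least two indices attain the minimum of min_i(a_i + i · x_0).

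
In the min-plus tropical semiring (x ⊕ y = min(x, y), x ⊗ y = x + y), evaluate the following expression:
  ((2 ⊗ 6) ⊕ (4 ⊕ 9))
((2 ⊗ 6) ⊕ (4 ⊕ 9)) = 4

Expand innermost to outermost. Recall ⊕ takes the minimum of its arguments and ⊗ takes their sum. Working out the expression ((2 ⊗ 6) ⊕ (4 ⊕ 9)) gives 4.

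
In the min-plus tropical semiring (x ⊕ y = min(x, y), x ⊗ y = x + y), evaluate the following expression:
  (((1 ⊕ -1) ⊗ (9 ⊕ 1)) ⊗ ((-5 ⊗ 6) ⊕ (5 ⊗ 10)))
(((1 ⊕ -1) ⊗ (9 ⊕ 1)) ⊗ ((-5 ⊗ 6) ⊕ (5 ⊗ 10))) = 1

Expand innermost to outermost. Recall ⊕ takes the minimum of its arguments and ⊗ takes their sum. Working out the expression (((1 ⊕ -1) ⊗ (9 ⊕ 1)) ⊗ ((-5 ⊗ 6) ⊕ (5 ⊗ 10))) gives 1.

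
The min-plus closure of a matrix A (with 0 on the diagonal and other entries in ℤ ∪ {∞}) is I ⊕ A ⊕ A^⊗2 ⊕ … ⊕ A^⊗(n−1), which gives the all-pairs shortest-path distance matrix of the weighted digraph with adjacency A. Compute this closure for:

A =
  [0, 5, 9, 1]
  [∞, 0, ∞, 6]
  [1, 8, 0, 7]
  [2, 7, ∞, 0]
Closure =
  [0, 5, 9, 1]
  [8, 0, 17, 6]
  [1, 6, 0, 2]
  [2, 7, 11, 0]

This is the Floyd-Warshall all-pairs shortest-path computation. For each intermediate vertex k = 0, 1, …, 3, update dist[i][j] ← min(dist[i][j], dist[i][k] + dist[k][j]). The final matrix gives, for each (i, j), the minimum total weight of any directed path from i to j (possibly empty when i = j).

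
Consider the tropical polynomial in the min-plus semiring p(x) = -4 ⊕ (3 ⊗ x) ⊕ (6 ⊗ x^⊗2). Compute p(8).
p(8) = -4

A tropical monomial a ⊗ x^⊗i evaluates to a + i · x. Evaluating each term at x = 8:
  Term 0 contributes -4 + 0 · 8 = -4
  Term 1 contributes 3 + 1 · 8 = 11
  Term 2 contributes 6 + 2 · 8 = 22
p(8) = ⊕ of these = min[-4, 11, 22] = -4.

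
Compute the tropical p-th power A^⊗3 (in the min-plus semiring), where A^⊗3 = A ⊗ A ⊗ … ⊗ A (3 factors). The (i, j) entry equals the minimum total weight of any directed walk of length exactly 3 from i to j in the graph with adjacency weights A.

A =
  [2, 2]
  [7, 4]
A^⊗3 =
  [6, 6]
  [11, 11]

Each entry (A^⊗3)_ij equals the minimum over all length-3 walks i = v_0 → v_1 → … → v_3 = j of Σ_t A[v_t][v_{t+1}]. For example, for (i, j) = (0, 1) we minimise over 4 possible intermediate vertex sequences; the minimum is 6, attained along the walk 0 → 0 → 0 → 1.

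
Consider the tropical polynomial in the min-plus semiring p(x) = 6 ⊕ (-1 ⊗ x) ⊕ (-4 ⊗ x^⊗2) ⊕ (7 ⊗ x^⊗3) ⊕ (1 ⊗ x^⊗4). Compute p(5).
p(5) = 4

A tropical monomial a ⊗ x^⊗i evaluates to a + i · x. Evaluating each term at x = 5:
  Term 0 contributes 6 + 0 · 5 = 6
  Term 1 contributes -1 + 1 · 5 = 4
  Term 2 contributes -4 + 2 · 5 = 6
  Term 3 contributes 7 + 3 · 5 = 22
  Term 4 contributes 1 + 4 · 5 = 21
p(5) = ⊕ of these = min[6, 4, 6, 22, 21] = 4.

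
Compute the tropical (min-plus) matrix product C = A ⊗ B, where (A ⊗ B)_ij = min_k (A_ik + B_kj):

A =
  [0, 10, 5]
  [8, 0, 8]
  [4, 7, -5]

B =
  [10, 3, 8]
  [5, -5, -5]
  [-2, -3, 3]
A ⊗ B =
  [3, 2, 5]
  [5, -5, -5]
  [-7, -8, -2]

Apply the min-plus product entry-by-entry:
  C[0][0] = min over k of (A[0][0] + B[0][0] = 0 + 10 = 10, A[0][1] + B[1][0] = 10 + 5 = 15, A[0][2] + B[2][0] = 5 + -2 = 3) = 3 (attained at k = 2)
  C[0][1] = min over k of (A[0][0] + B[0][1] = 0 + 3 = 3, A[0][1] + B[1][1] = 10 + -5 = 5, A[0][2] + B[2][1] = 5 + -3 = 2) = 2 (attained at k = 2)
  C[0][2] = min over k of (A[0][0] + B[0][2] = 0 + 8 = 8, A[0][1] + B[1][2] = 10 + -5 = 5, A[0][2] + B[2][2] = 5 + 3 = 8) = 5 (attained at k = 1)
  C[1][0] = min over k of (A[1][0] + B[0][0] = 8 + 10 = 18, A[1][1] + B[1][0] = 0 + 5 = 5, A[1][2] + B[2][0] = 8 + -2 = 6) = 5 (attained at k = 1)
  C[1][1] = min over k of (A[1][0] + B[0][1] = 8 + 3 = 11, A[1][1] + B[1][1] = 0 + -5 = -5, A[1][2] + B[2][1] = 8 + -3 = 5) = -5 (attained at k = 1)
  C[1][2] = min over k of (A[1][0] + B[0][2] = 8 + 8 = 16, A[1][1] + B[1][2] = 0 + -5 = -5, A[1][2] + B[2][2] = 8 + 3 = 11) = -5 (attained at k = 1)
  C[2][0] = min over k of (A[2][0] + B[0][0] = 4 + 10 = 14, A[2][1] + B[1][0] = 7 + 5 = 12, A[2][2] + B[2][0] = -5 + -2 = -7) = -7 (attained at k = 2)
  C[2][1] = min over k of (A[2][0] + B[0][1] = 4 + 3 = 7, A[2][1] + B[1][1] = 7 + -5 = 2, A[2][2] + B[2][1] = -5 + -3 = -8) = -8 (attained at k = 2)
  C[2][2] = min over k of (A[2][0] + B[0][2] = 4 + 8 = 12, A[2][1] + B[1][2] = 7 + -5 = 2, A[2][2] + B[2][2] = -5 + 3 = -2) = -2 (attained at k = 2)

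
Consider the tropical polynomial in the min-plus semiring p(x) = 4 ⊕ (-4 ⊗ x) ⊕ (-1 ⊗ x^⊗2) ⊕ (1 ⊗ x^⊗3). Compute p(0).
p(0) = -4

A tropical monomial a ⊗ x^⊗i evaluates to a + i · x. Evaluating each term at x = 0:
  Term 0 contributes 4 + 0 · 0 = 4
  Term 1 contributes -4 + 1 · 0 = -4
  Term 2 contributes -1 + 2 · 0 = -1
  Term 3 contributes 1 + 3 · 0 = 1
p(0) = ⊕ of these = min[4, -4, -1, 1] = -4.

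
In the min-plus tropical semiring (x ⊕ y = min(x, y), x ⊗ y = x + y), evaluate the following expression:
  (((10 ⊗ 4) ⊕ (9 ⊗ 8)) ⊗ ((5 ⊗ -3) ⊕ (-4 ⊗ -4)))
(((10 ⊗ 4) ⊕ (9 ⊗ 8)) ⊗ ((5 ⊗ -3) ⊕ (-4 ⊗ -4))) = 6

Expand innermost to outermost. Recall ⊕ takes the minimum of its arguments and ⊗ takes their sum. Working out the expression (((10 ⊗ 4) ⊕ (9 ⊗ 8)) ⊗ ((5 ⊗ -3) ⊕ (-4 ⊗ -4))) gives 6.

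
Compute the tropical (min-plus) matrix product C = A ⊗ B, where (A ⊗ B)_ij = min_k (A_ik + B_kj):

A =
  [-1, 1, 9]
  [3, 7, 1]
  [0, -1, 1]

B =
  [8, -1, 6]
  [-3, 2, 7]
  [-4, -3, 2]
A ⊗ B =
  [-2, -2, 5]
  [-3, -2, 3]
  [-4, -2, 3]

Apply the min-plus product entry-by-entry:
  C[0][0] = min over k of (A[0][0] + B[0][0] = -1 + 8 = 7, A[0][1] + B[1][0] = 1 + -3 = -2, A[0][2] + B[2][0] = 9 + -4 = 5) = -2 (attained at k = 1)
  C[0][1] = min over k of (A[0][0] + B[0][1] = -1 + -1 = -2, A[0][1] + B[1][1] = 1 + 2 = 3, A[0][2] + B[2][1] = 9 + -3 = 6) = -2 (attained at k = 0)
  C[0][2] = min over k of (A[0][0] + B[0][2] = -1 + 6 = 5, A[0][1] + B[1][2] = 1 + 7 = 8, A[0][2] + B[2][2] = 9 + 2 = 11) = 5 (attained at k = 0)
  C[1][0] = min over k of (A[1][0] + B[0][0] = 3 + 8 = 11, A[1][1] + B[1][0] = 7 + -3 = 4, A[1][2] + B[2][0] = 1 + -4 = -3) = -3 (attained at k = 2)
  C[1][1] = min over k of (A[1][0] + B[0][1] = 3 + -1 = 2, A[1][1] + B[1][1] = 7 + 2 = 9, A[1][2] + B[2][1] = 1 + -3 = -2) = -2 (attained at k = 2)
  C[1][2] = min over k of (A[1][0] + B[0][2] = 3 + 6 = 9, A[1][1] + B[1][2] = 7 + 7 = 14, A[1][2] + B[2][2] = 1 + 2 = 3) = 3 (attained at k = 2)
  C[2][0] = min over k of (A[2][0] + B[0][0] = 0 + 8 = 8, A[2][1] + B[1][0] = -1 + -3 = -4, A[2][2] + B[2][0] = 1 + -4 = -3) = -4 (attained at k = 1)
  C[2][1] = min over k of (A[2][0] + B[0][1] = 0 + -1 = -1, A[2][1] + B[1][1] = -1 + 2 = 1, A[2][2] + B[2][1] = 1 + -3 = -2) = -2 (attained at k = 2)
  C[2][2] = min over k of (A[2][0] + B[0][2] = 0 + 6 = 6, A[2][1] + B[1][2] = -1 + 7 = 6, A[2][2] + B[2][2] = 1 + 2 = 3) = 3 (attained at k = 2)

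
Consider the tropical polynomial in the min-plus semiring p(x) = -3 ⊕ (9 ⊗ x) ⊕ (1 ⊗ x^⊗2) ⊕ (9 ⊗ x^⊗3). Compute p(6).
p(6) = -3

A tropical monomial a ⊗ x^⊗i evaluates to a + i · x. Evaluating each term at x = 6:
  Term 0 contributes -3 + 0 · 6 = -3
  Term 1 contributes 9 + 1 · 6 = 15
  Term 2 contributes 1 + 2 · 6 = 13
  Term 3 contributes 9 + 3 · 6 = 27
p(6) = ⊕ of these = min[-3, 15, 13, 27] = -3.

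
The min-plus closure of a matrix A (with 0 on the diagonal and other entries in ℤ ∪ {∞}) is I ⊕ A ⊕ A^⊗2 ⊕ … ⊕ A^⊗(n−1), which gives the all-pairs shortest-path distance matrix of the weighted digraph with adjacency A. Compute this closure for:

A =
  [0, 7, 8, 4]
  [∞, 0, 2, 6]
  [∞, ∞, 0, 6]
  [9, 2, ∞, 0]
Closure =
  [0, 6, 8, 4]
  [15, 0, 2, 6]
  [15, 8, 0, 6]
  [9, 2, 4, 0]

This is the Floyd-Warshall all-pairs shortest-path computation. For each intermediate vertex k = 0, 1, …, 3, update dist[i][j] ← min(dist[i][j], dist[i][k] + dist[k][j]). The final matrix gives, for each (i, j), the minimum total weight of any directed path from i to j (possibly empty when i = j).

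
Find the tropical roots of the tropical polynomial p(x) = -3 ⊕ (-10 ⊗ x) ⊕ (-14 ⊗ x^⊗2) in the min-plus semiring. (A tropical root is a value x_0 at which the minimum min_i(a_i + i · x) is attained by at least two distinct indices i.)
Roots: {4, 7}

Each tropical root is a break point of the lower envelope of the lines y = a_i + i · x (there are 3 lines, with slopes 0, 1, ..., 2). Only the lines that attain the minimum somewhere contribute to roots; other lines are dominated. Here the surviving (envelope) indices are i = 2, i = 1, i = 0.
Intersections between consecutive envelope lines give the roots: for adjacent envelope indices i < j the intersection is x = (a_i − a_j) / (j − i). Reading off the sorted break points: {4, 7}.
Verification: at each break x_0, at least two indices attain the minimum of min_i(a_i + i · x_0).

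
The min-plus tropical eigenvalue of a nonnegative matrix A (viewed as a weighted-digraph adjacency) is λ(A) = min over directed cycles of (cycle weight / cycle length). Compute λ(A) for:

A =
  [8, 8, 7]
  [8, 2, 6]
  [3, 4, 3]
λ(A) = 2

Enumerate directed cycles and compute their means (weight / length). Sample:
  cycle 0 → 0: weight = 8, length = 1, mean = 8/1 ≈ 8.000
  cycle 1 → 1: weight = 2, length = 1, mean = 2/1 ≈ 2.000
  cycle 2 → 2: weight = 3, length = 1, mean = 3/1 ≈ 3.000
  cycle 0 → 1 → 0: weight = 16, length = 2, mean = 16/2 ≈ 8.000
  cycle 0 → 2 → 0: weight = 10, length = 2, mean = 10/2 ≈ 5.000
  cycle 1 → 0 → 1: weight = 16, length = 2, mean = 16/2 ≈ 8.000
Minimum mean = 2.000, attained e.g. along the cycle 1 → 1 with weight 2 and length 1. So λ(A) = 2/1 = 2.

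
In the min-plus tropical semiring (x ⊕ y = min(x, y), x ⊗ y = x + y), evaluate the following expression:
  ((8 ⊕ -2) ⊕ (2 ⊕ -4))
((8 ⊕ -2) ⊕ (2 ⊕ -4)) = -4

Expand innermost to outermost. Recall ⊕ takes the minimum of its arguments and ⊗ takes their sum. Working out the expression ((8 ⊕ -2) ⊕ (2 ⊕ -4)) gives -4.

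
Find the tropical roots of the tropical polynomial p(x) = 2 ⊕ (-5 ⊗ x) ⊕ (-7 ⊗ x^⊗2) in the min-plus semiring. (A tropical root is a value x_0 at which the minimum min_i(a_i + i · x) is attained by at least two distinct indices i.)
Roots: {2, 7}

Each tropical root is a break point of the lower envelope of the lines y = a_i + i · x (there are 3 lines, with slopes 0, 1, ..., 2). Only the lines that attain the minimum somewhere contribute to roots; other lines are dominated. Here the surviving (envelope) indices are i = 2, i = 1, i = 0.
Intersections between consecutive envelope lines give the roots: for adjacent envelope indices i < j the intersection is x = (a_i − a_j) / (j − i). Reading off the sorted break points: {2, 7}.
Verification: at each break x_0, at least two indices attain the minimum of min_i(a_i + i · x_0).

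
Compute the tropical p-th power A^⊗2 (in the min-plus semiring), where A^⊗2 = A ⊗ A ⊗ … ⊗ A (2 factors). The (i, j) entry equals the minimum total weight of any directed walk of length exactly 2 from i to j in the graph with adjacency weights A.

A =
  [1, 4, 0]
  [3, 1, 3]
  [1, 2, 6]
A^⊗2 =
  [1, 2, 1]
  [4, 2, 3]
  [2, 3, 1]

Each entry (A^⊗2)_ij equals the minimum over all length-2 walks i = v_0 → v_1 → … → v_2 = j of Σ_t A[v_t][v_{t+1}]. For example, for (i, j) = (0, 2) we minimise over 3 possible intermediate vertex sequences; the minimum is 1, attained along the walk 0 → 0 → 2.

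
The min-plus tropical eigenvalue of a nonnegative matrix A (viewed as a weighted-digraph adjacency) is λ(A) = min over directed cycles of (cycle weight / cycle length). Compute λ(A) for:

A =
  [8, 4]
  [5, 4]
λ(A) = 4

Enumerate directed cycles and compute their means (weight / length). Sample:
  cycle 0 → 0: weight = 8, length = 1, mean = 8/1 ≈ 8.000
  cycle 1 → 1: weight = 4, length = 1, mean = 4/1 ≈ 4.000
  cycle 0 → 1 → 0: weight = 9, length = 2, mean = 9/2 ≈ 4.500
  cycle 1 → 0 → 1: weight = 9, length = 2, mean = 9/2 ≈ 4.500
Minimum mean = 4.000, attained e.g. along the cycle 1 → 1 with weight 4 and length 1. So λ(A) = 4/1 = 4.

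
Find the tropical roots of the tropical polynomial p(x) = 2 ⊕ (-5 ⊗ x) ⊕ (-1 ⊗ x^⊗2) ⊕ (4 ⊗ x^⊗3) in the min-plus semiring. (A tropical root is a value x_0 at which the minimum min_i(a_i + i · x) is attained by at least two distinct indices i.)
Roots: {-5, -4, 7}

Each tropical root is a break point of the lower envelope of the lines y = a_i + i · x (there are 4 lines, with slopes 0, 1, ..., 3). Only the lines that attain the minimum somewhere contribute to roots; other lines are dominated. Here the surviving (envelope) indices are i = 3, i = 2, i = 1, i = 0.
Intersections between consecutive envelope lines give the roots: for adjacent envelope indices i < j the intersection is x = (a_i − a_j) / (j − i). Reading off the sorted break points: {-5, -4, 7}.
Verification: at each break x_0, at least two indices attain the minimum of min_i(a_i + i · x_0).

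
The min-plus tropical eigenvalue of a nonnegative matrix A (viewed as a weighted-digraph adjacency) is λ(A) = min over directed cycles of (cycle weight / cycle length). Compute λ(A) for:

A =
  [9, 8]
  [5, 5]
λ(A) = 5

Enumerate directed cycles and compute their means (weight / length). Sample:
  cycle 0 → 0: weight = 9, length = 1, mean = 9/1 ≈ 9.000
  cycle 1 → 1: weight = 5, length = 1, mean = 5/1 ≈ 5.000
  cycle 0 → 1 → 0: weight = 13, length = 2, mean = 13/2 ≈ 6.500
  cycle 1 → 0 → 1: weight = 13, length = 2, mean = 13/2 ≈ 6.500
Minimum mean = 5.000, attained e.g. along the cycle 1 → 1 with weight 5 and length 1. So λ(A) = 5/1 = 5.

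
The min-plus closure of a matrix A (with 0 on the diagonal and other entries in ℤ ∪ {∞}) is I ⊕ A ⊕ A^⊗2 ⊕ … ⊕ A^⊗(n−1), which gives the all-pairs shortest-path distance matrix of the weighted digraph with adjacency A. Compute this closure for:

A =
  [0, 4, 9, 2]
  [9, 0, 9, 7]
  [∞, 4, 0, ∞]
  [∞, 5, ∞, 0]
Closure =
  [0, 4, 9, 2]
  [9, 0, 9, 7]
  [13, 4, 0, 11]
  [14, 5, 14, 0]

This is the Floyd-Warshall all-pairs shortest-path computation. For each intermediate vertex k = 0, 1, …, 3, update dist[i][j] ← min(dist[i][j], dist[i][k] + dist[k][j]). The final matrix gives, for each (i, j), the minimum total weight of any directed path from i to j (possibly empty when i = j).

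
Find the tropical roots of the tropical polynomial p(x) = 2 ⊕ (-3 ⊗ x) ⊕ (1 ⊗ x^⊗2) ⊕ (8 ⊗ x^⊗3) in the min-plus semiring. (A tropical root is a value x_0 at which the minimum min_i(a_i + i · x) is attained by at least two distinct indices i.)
Roots: {-7, -4, 5}

Each tropical root is a break point of the lower envelope of the lines y = a_i + i · x (there are 4 lines, with slopes 0, 1, ..., 3). Only the lines that attain the minimum somewhere contribute to roots; other lines are dominated. Here the surviving (envelope) indices are i = 3, i = 2, i = 1, i = 0.
Intersections between consecutive envelope lines give the roots: for adjacent envelope indices i < j the intersection is x = (a_i − a_j) / (j − i). Reading off the sorted break points: {-7, -4, 5}.
Verification: at each break x_0, at least two indices attain the minimum of min_i(a_i + i · x_0).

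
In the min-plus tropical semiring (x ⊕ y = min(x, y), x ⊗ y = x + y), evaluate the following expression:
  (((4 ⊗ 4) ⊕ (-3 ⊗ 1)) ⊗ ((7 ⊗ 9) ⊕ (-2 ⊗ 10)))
(((4 ⊗ 4) ⊕ (-3 ⊗ 1)) ⊗ ((7 ⊗ 9) ⊕ (-2 ⊗ 10))) = 6

Expand innermost to outermost. Recall ⊕ takes the minimum of its arguments and ⊗ takes their sum. Working out the expression (((4 ⊗ 4) ⊕ (-3 ⊗ 1)) ⊗ ((7 ⊗ 9) ⊕ (-2 ⊗ 10))) gives 6.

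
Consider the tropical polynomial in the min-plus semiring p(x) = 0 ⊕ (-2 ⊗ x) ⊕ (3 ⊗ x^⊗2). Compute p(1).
p(1) = -1

A tropical monomial a ⊗ x^⊗i evaluates to a + i · x. Evaluating each term at x = 1:
  Term 0 contributes 0 + 0 · 1 = 0
  Term 1 contributes -2 + 1 · 1 = -1
  Term 2 contributes 3 + 2 · 1 = 5
p(1) = ⊕ of these = min[0, -1, 5] = -1.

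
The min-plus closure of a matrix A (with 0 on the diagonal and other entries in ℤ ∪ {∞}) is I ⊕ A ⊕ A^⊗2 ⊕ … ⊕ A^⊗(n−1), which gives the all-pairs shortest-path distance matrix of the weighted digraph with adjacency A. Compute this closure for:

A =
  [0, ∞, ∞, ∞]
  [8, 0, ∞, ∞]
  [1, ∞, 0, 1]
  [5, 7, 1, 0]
Closure =
  [0, ∞, ∞, ∞]
  [8, 0, ∞, ∞]
  [1, 8, 0, 1]
  [2, 7, 1, 0]

This is the Floyd-Warshall all-pairs shortest-path computation. For each intermediate vertex k = 0, 1, …, 3, update dist[i][j] ← min(dist[i][j], dist[i][k] + dist[k][j]). The final matrix gives, for each (i, j), the minimum total weight of any directed path from i to j (possibly empty when i = j).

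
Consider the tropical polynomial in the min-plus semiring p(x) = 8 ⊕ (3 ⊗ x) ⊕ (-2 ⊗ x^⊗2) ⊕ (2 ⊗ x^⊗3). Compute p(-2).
p(-2) = -6

A tropical monomial a ⊗ x^⊗i evaluates to a + i · x. Evaluating each term at x = -2:
  Term 0 contributes 8 + 0 · -2 = 8
  Term 1 contributes 3 + 1 · -2 = 1
  Term 2 contributes -2 + 2 · -2 = -6
  Term 3 contributes 2 + 3 · -2 = -4
p(-2) = ⊕ of these = min[8, 1, -6, -4] = -6.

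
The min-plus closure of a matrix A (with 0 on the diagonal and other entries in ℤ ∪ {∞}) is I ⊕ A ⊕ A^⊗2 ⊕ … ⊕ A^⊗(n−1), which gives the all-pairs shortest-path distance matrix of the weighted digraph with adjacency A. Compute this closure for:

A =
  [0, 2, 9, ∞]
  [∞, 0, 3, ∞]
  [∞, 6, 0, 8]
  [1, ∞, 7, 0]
Closure =
  [0, 2, 5, 13]
  [12, 0, 3, 11]
  [9, 6, 0, 8]
  [1, 3, 6, 0]

This is the Floyd-Warshall all-pairs shortest-path computation. For each intermediate vertex k = 0, 1, …, 3, update dist[i][j] ← min(dist[i][j], dist[i][k] + dist[k][j]). The final matrix gives, for each (i, j), the minimum total weight of any directed path from i to j (possibly empty when i = j).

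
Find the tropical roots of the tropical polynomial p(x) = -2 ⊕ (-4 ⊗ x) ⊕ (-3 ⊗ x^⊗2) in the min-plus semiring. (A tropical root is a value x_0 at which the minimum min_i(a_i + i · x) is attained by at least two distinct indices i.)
Roots: {-1, 2}

Each tropical root is a break point of the lower envelope of the lines y = a_i + i · x (there are 3 lines, with slopes 0, 1, ..., 2). Only the lines that attain the minimum somewhere contribute to roots; other lines are dominated. Here the surviving (envelope) indices are i = 2, i = 1, i = 0.
Intersections between consecutive envelope lines give the roots: for adjacent envelope indices i < j the intersection is x = (a_i − a_j) / (j − i). Reading off the sorted break points: {-1, 2}.
Verification: at each break x_0, at least two indices attain the minimum of min_i(a_i + i · x_0).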